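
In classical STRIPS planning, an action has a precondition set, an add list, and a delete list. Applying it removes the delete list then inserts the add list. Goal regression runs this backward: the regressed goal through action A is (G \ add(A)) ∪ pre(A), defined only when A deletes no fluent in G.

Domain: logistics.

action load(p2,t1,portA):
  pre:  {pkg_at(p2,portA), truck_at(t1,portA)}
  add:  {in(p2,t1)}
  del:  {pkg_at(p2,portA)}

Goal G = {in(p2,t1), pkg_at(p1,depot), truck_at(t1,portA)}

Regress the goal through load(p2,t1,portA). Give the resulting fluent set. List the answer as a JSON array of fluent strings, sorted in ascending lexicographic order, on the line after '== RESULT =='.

Compute (G \ add) ∪ pre:
  G ∩ del = {}  (empty — regression defined)
  G \ add = {in(p2,t1), pkg_at(p1,depot), truck_at(t1,portA)} \ {in(p2,t1)} = {pkg_at(p1,depot), truck_at(t1,portA)}
  ∪ pre   = {pkg_at(p1,depot), truck_at(t1,portA)} ∪ {pkg_at(p2,portA), truck_at(t1,portA)}
          = {pkg_at(p1,depot), pkg_at(p2,portA), truck_at(t1,portA)}

== RESULT ==
["pkg_at(p1,depot)", "pkg_at(p2,portA)", "truck_at(t1,portA)"]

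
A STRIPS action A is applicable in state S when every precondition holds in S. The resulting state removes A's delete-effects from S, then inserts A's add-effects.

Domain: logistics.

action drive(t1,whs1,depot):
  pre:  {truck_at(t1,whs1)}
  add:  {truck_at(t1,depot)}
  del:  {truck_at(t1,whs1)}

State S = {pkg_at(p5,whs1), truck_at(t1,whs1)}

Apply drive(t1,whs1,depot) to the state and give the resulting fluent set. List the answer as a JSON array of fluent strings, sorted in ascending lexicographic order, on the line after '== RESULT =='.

Compute (S \ del) ∪ add:
  pre ⊆ S: {truck_at(t1,whs1)} ⊆ S  — applicable
  S \ del = {pkg_at(p5,whs1)}
  ∪ add   = {pkg_at(p5,whs1), truck_at(t1,depot)}

== RESULT ==
["pkg_at(p5,whs1)", "truck_at(t1,depot)"]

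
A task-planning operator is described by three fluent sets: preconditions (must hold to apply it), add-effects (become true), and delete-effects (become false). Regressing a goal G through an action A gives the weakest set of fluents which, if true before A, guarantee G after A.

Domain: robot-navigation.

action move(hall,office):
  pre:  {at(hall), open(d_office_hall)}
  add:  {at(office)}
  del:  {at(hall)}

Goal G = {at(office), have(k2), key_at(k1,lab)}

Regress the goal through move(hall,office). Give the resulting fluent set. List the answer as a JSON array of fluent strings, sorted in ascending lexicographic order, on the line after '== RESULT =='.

Compute (G \ add) ∪ pre:
  G ∩ del = {}  (empty — regression defined)
  G \ add = {at(office), have(k2), key_at(k1,lab)} \ {at(office)} = {have(k2), key_at(k1,lab)}
  ∪ pre   = {have(k2), key_at(k1,lab)} ∪ {at(hall), open(d_office_hall)}
          = {at(hall), have(k2), key_at(k1,lab), open(d_office_hall)}

== RESULT ==
["at(hall)", "have(k2)", "key_at(k1,lab)", "open(d_office_hall)"]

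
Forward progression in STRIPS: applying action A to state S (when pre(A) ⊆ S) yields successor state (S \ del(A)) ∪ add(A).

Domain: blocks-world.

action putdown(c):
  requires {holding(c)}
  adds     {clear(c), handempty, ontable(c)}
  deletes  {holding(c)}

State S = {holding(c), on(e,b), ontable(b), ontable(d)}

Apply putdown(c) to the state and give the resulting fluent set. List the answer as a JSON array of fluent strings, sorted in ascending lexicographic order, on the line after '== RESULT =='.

Progress:
  pre ⊆ S: {holding(c)} ⊆ S  — applicable
  S \ del = {on(e,b), ontable(b), ontable(d)}
  ∪ add   = {clear(c), handempty, on(e,b), ontable(b), ontable(c), ontable(d)}

== RESULT ==
["clear(c)", "handempty", "on(e,b)", "ontable(b)", "ontable(c)", "ontable(d)"]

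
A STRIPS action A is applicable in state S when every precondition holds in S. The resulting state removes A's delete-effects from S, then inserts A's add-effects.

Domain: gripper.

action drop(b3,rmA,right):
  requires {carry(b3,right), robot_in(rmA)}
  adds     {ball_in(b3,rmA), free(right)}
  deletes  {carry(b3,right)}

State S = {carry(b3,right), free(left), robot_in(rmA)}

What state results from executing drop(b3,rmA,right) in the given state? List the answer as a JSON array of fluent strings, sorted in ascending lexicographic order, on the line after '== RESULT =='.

Progress:
  pre ⊆ S: {carry(b3,right), robot_in(rmA)} ⊆ S  — applicable
  S \ del = {free(left), robot_in(rmA)}
  ∪ add   = {ball_in(b3,rmA), free(left), free(right), robot_in(rmA)}

== RESULT ==
["ball_in(b3,rmA)", "free(left)", "free(right)", "robot_in(rmA)"]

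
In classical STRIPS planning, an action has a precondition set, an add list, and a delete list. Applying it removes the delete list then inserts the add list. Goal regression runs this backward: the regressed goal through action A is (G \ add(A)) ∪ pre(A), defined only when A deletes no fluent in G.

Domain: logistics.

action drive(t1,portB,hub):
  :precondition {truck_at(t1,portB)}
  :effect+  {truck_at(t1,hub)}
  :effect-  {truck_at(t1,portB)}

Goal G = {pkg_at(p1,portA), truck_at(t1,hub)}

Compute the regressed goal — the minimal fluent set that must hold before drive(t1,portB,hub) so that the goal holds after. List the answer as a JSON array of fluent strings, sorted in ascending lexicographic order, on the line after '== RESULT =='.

Compute (G \ add) ∪ pre:
  G ∩ del = {}  (empty — regression defined)
  G \ add = {pkg_at(p1,portA), truck_at(t1,hub)} \ {truck_at(t1,hub)} = {pkg_at(p1,portA)}
  ∪ pre   = {pkg_at(p1,portA)} ∪ {truck_at(t1,portB)}
          = {pkg_at(p1,portA), truck_at(t1,portB)}

== RESULT ==
["pkg_at(p1,portA)", "truck_at(t1,portB)"]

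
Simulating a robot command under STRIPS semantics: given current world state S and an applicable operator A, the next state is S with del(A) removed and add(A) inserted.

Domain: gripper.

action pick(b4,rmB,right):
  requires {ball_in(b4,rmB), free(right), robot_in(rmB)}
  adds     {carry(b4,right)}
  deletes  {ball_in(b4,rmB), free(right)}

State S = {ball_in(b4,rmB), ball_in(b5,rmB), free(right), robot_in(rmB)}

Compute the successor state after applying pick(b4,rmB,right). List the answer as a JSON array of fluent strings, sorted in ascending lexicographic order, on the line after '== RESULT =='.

Progress:
  pre ⊆ S: {ball_in(b4,rmB), free(right), robot_in(rmB)} ⊆ S  — applicable
  S \ del = {ball_in(b5,rmB), robot_in(rmB)}
  ∪ add   = {ball_in(b5,rmB), carry(b4,right), robot_in(rmB)}

== RESULT ==
["ball_in(b5,rmB)", "carry(b4,right)", "robot_in(rmB)"]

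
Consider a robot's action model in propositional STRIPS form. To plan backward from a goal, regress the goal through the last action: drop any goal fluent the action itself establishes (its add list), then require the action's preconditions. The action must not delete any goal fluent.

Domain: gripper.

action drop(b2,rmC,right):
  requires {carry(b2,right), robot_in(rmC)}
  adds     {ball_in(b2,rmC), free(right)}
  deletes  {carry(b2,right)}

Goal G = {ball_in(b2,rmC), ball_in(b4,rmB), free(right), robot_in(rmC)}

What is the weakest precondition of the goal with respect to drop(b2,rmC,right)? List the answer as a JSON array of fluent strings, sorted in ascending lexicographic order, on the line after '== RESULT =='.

Regress:
  G ∩ del = {}  (empty — regression defined)
  G \ add = {ball_in(b2,rmC), ball_in(b4,rmB), free(right), robot_in(rmC)} \ {ball_in(b2,rmC), free(right)} = {ball_in(b4,rmB), robot_in(rmC)}
  ∪ pre   = {ball_in(b4,rmB), robot_in(rmC)} ∪ {carry(b2,right), robot_in(rmC)}
          = {ball_in(b4,rmB), carry(b2,right), robot_in(rmC)}

== RESULT ==
["ball_in(b4,rmB)", "carry(b2,right)", "robot_in(rmC)"]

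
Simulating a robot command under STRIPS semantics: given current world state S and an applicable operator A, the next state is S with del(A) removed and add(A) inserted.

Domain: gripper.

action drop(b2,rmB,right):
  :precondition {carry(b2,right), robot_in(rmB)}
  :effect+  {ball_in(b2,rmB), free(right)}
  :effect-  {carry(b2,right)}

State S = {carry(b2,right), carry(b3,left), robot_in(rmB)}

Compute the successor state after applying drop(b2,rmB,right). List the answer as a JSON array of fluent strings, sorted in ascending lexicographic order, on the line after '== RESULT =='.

Compute (S \ del) ∪ add:
  pre ⊆ S: {carry(b2,right), robot_in(rmB)} ⊆ S  — applicable
  S \ del = {carry(b3,left), robot_in(rmB)}
  ∪ add   = {ball_in(b2,rmB), carry(b3,left), free(right), robot_in(rmB)}

== RESULT ==
["ball_in(b2,rmB)", "carry(b3,left)", "free(right)", "robot_in(rmB)"]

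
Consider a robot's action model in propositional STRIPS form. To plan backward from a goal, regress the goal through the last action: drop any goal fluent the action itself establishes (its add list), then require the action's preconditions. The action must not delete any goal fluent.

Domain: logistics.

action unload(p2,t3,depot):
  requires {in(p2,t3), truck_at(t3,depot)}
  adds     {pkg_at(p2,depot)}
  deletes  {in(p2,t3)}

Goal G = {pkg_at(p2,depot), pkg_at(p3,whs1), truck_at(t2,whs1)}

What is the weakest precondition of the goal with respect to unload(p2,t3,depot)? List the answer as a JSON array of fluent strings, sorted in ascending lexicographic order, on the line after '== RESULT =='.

Compute (G \ add) ∪ pre:
  G ∩ del = {}  (empty — regression defined)
  G \ add = {pkg_at(p2,depot), pkg_at(p3,whs1), truck_at(t2,whs1)} \ {pkg_at(p2,depot)} = {pkg_at(p3,whs1), truck_at(t2,whs1)}
  ∪ pre   = {pkg_at(p3,whs1), truck_at(t2,whs1)} ∪ {in(p2,t3), truck_at(t3,depot)}
          = {in(p2,t3), pkg_at(p3,whs1), truck_at(t2,whs1), truck_at(t3,depot)}

== RESULT ==
["in(p2,t3)", "pkg_at(p3,whs1)", "truck_at(t2,whs1)", "truck_at(t3,depot)"]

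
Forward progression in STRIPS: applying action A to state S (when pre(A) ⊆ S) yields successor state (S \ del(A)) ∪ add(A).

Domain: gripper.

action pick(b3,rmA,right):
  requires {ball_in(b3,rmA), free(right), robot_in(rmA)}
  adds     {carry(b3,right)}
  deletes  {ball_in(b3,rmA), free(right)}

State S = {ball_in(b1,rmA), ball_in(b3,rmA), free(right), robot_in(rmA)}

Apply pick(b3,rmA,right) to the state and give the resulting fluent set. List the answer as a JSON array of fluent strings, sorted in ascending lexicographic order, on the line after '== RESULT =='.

Progress:
  pre ⊆ S: {ball_in(b3,rmA), free(right), robot_in(rmA)} ⊆ S  — applicable
  S \ del = {ball_in(b1,rmA), robot_in(rmA)}
  ∪ add   = {ball_in(b1,rmA), carry(b3,right), robot_in(rmA)}

== RESULT ==
["ball_in(b1,rmA)", "carry(b3,right)", "robot_in(rmA)"]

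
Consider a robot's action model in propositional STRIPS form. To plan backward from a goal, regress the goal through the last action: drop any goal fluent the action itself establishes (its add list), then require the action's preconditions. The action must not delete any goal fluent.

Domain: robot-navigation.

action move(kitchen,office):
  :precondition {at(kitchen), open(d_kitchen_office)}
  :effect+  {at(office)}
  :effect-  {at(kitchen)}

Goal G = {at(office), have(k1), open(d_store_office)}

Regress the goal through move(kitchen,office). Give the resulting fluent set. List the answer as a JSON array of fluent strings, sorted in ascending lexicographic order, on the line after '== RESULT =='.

Regress:
  G ∩ del = {}  (empty — regression defined)
  G \ add = {at(office), have(k1), open(d_store_office)} \ {at(office)} = {have(k1), open(d_store_office)}
  ∪ pre   = {have(k1), open(d_store_office)} ∪ {at(kitchen), open(d_kitchen_office)}
          = {at(kitchen), have(k1), open(d_kitchen_office), open(d_store_office)}

== RESULT ==
["at(kitchen)", "have(k1)", "open(d_kitchen_office)", "open(d_store_office)"]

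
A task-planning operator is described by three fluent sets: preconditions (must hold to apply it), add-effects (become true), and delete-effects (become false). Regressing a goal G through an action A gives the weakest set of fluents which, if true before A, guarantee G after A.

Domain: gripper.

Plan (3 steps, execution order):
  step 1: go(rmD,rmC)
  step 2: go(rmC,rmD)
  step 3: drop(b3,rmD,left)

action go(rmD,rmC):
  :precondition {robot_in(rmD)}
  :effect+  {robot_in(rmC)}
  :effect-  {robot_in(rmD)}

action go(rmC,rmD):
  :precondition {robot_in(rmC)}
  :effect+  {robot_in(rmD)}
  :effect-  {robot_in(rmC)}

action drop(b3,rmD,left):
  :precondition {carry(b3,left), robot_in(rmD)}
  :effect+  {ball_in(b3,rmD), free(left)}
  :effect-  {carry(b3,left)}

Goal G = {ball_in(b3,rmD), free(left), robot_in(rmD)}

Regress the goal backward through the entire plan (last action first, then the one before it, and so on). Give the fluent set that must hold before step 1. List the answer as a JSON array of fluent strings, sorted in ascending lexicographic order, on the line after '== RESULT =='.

Regress step by step:
  through step 3 (drop(b3,rmD,left)): drop {ball_in(b3,rmD), free(left)}, keep {robot_in(rmD)}, require {carry(b3,left), robot_in(rmD)}
    → {carry(b3,left), robot_in(rmD)}
  through step 2 (go(rmC,rmD)): drop {robot_in(rmD)}, keep {carry(b3,left)}, require {robot_in(rmC)}
    → {carry(b3,left), robot_in(rmC)}
  through step 1 (go(rmD,rmC)): drop {robot_in(rmC)}, keep {carry(b3,left)}, require {robot_in(rmD)}
    → {carry(b3,left), robot_in(rmD)}

== RESULT ==
["carry(b3,left)", "robot_in(rmD)"]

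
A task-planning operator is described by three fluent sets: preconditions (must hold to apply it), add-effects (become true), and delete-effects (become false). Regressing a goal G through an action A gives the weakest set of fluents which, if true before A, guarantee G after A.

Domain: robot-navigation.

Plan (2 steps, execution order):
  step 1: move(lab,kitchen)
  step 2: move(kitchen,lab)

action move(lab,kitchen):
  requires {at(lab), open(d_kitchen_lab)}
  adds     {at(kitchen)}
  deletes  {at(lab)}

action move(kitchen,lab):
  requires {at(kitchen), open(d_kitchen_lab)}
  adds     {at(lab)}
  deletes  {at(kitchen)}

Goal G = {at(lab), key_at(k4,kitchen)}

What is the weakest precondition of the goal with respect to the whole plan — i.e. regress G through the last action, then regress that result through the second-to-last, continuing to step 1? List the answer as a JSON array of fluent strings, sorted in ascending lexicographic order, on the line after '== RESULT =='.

Work backward from the goal:
  through step 2 (move(kitchen,lab)): drop {at(lab)}, keep {key_at(k4,kitchen)}, require {at(kitchen), open(d_kitchen_lab)}
    → {at(kitchen), key_at(k4,kitchen), open(d_kitchen_lab)}
  through step 1 (move(lab,kitchen)): drop {at(kitchen)}, keep {key_at(k4,kitchen), open(d_kitchen_lab)}, require {at(lab), open(d_kitchen_lab)}
    → {at(lab), key_at(k4,kitchen), open(d_kitchen_lab)}

== RESULT ==
["at(lab)", "key_at(k4,kitchen)", "open(d_kitchen_lab)"]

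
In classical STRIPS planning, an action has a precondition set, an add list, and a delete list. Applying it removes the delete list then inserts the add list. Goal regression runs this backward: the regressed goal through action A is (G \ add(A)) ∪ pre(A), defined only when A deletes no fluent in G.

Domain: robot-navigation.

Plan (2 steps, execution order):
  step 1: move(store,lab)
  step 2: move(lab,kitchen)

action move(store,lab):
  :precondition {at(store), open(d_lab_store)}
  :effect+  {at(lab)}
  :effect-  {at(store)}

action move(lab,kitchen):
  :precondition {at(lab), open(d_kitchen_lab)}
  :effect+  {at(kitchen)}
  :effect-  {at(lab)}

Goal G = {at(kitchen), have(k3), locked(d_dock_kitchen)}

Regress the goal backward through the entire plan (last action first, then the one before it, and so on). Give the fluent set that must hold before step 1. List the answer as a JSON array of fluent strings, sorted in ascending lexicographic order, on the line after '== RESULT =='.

Work backward from the goal:
  through step 2 (move(lab,kitchen)): drop {at(kitchen)}, keep {have(k3), locked(d_dock_kitchen)}, require {at(lab), open(d_kitchen_lab)}
    → {at(lab), have(k3), locked(d_dock_kitchen), open(d_kitchen_lab)}
  through step 1 (move(store,lab)): drop {at(lab)}, keep {have(k3), locked(d_dock_kitchen), open(d_kitchen_lab)}, require {at(store), open(d_lab_store)}
    → {at(store), have(k3), locked(d_dock_kitchen), open(d_kitchen_lab), open(d_lab_store)}

== RESULT ==
["at(store)", "have(k3)", "locked(d_dock_kitchen)", "open(d_kitchen_lab)", "open(d_lab_store)"]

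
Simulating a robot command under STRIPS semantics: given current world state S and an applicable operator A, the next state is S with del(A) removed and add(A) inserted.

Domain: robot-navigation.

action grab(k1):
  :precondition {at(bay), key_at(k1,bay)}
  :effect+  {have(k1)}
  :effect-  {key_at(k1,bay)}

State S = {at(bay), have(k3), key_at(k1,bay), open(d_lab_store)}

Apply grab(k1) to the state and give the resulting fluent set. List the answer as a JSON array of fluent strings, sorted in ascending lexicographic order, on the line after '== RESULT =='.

Compute (S \ del) ∪ add:
  pre ⊆ S: {at(bay), key_at(k1,bay)} ⊆ S  — applicable
  S \ del = {at(bay), have(k3), open(d_lab_store)}
  ∪ add   = {at(bay), have(k1), have(k3), open(d_lab_store)}

== RESULT ==
["at(bay)", "have(k1)", "have(k3)", "open(d_lab_store)"]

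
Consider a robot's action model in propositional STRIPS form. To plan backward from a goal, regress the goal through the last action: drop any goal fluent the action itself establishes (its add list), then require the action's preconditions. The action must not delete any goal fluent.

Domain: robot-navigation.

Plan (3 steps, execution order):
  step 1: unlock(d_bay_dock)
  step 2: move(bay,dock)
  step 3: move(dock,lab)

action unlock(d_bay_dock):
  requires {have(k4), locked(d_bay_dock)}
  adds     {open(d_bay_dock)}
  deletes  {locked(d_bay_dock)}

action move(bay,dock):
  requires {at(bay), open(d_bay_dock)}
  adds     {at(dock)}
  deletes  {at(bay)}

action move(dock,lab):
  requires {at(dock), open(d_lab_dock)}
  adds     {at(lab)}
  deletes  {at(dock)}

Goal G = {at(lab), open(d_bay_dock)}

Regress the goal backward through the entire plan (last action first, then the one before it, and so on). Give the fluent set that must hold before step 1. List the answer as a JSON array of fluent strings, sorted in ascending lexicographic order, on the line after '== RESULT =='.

Regress step by step:
  through step 3 (move(dock,lab)): drop {at(lab)}, keep {open(d_bay_dock)}, require {at(dock), open(d_lab_dock)}
    → {at(dock), open(d_bay_dock), open(d_lab_dock)}
  through step 2 (move(bay,dock)): drop {at(dock)}, keep {open(d_bay_dock), open(d_lab_dock)}, require {at(bay), open(d_bay_dock)}
    → {at(bay), open(d_bay_dock), open(d_lab_dock)}
  through step 1 (unlock(d_bay_dock)): drop {open(d_bay_dock)}, keep {at(bay), open(d_lab_dock)}, require {have(k4), locked(d_bay_dock)}
    → {at(bay), have(k4), locked(d_bay_dock), open(d_lab_dock)}

== RESULT ==
["at(bay)", "have(k4)", "locked(d_bay_dock)", "open(d_lab_dock)"]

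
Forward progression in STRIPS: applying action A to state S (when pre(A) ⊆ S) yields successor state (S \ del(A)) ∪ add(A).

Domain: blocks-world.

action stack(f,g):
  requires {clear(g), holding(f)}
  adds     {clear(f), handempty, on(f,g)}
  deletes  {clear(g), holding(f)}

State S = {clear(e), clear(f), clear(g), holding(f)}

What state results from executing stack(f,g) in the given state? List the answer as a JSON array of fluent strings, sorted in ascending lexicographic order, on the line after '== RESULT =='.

Compute (S \ del) ∪ add:
  pre ⊆ S: {clear(g), holding(f)} ⊆ S  — applicable
  S \ del = {clear(e), clear(f)}
  ∪ add   = {clear(e), clear(f), handempty, on(f,g)}

== RESULT ==
["clear(e)", "clear(f)", "handempty", "on(f,g)"]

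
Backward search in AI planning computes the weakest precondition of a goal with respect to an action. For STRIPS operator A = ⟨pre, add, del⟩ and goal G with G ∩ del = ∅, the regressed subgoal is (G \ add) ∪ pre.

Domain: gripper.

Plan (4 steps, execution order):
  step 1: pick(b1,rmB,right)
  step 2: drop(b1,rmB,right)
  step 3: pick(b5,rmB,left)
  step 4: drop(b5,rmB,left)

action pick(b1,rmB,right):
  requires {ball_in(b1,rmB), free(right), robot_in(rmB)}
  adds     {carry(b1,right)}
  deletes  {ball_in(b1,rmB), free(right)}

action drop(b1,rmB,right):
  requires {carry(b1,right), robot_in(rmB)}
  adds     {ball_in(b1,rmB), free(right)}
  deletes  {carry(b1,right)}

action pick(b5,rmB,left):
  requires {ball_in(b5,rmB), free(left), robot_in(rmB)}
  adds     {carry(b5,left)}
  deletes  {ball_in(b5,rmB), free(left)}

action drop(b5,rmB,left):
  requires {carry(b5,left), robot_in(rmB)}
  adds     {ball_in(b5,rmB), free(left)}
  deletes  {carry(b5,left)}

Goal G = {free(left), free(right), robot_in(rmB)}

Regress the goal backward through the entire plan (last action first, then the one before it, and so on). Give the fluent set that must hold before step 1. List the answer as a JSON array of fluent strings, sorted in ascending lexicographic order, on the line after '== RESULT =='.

Regress step by step:
  through step 4 (drop(b5,rmB,left)): drop {free(left)}, keep {free(right), robot_in(rmB)}, require {carry(b5,left), robot_in(rmB)}
    → {carry(b5,left), free(right), robot_in(rmB)}
  through step 3 (pick(b5,rmB,left)): drop {carry(b5,left)}, keep {free(right), robot_in(rmB)}, require {ball_in(b5,rmB), free(left), robot_in(rmB)}
    → {ball_in(b5,rmB), free(left), free(right), robot_in(rmB)}
  through step 2 (drop(b1,rmB,right)): drop {free(right)}, keep {ball_in(b5,rmB), free(left), robot_in(rmB)}, require {carry(b1,right), robot_in(rmB)}
    → {ball_in(b5,rmB), carry(b1,right), free(left), robot_in(rmB)}
  through step 1 (pick(b1,rmB,right)): drop {carry(b1,right)}, keep {ball_in(b5,rmB), free(left), robot_in(rmB)}, require {ball_in(b1,rmB), free(right), robot_in(rmB)}
    → {ball_in(b1,rmB), ball_in(b5,rmB), free(left), free(right), robot_in(rmB)}

== RESULT ==
["ball_in(b1,rmB)", "ball_in(b5,rmB)", "free(left)", "free(right)", "robot_in(rmB)"]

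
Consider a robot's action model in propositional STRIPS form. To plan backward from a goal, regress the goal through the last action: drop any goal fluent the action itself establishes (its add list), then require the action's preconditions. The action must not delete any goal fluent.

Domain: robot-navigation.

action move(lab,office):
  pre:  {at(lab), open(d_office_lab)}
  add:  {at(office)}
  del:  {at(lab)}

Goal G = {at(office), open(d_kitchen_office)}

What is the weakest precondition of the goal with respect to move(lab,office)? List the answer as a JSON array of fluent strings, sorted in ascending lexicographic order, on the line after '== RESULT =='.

Regress:
  G ∩ del = {}  (empty — regression defined)
  G \ add = {at(office), open(d_kitchen_office)} \ {at(office)} = {open(d_kitchen_office)}
  ∪ pre   = {open(d_kitchen_office)} ∪ {at(lab), open(d_office_lab)}
          = {at(lab), open(d_kitchen_office), open(d_office_lab)}

== RESULT ==
["at(lab)", "open(d_kitchen_office)", "open(d_office_lab)"]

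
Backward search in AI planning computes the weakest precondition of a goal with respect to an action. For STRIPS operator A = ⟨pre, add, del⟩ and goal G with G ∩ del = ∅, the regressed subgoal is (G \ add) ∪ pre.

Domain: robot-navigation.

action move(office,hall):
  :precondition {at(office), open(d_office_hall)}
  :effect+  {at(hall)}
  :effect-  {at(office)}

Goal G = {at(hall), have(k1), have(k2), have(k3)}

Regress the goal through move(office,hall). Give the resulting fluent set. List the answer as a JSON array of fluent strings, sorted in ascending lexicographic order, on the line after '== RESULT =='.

Regress:
  G ∩ del = {}  (empty — regression defined)
  G \ add = {at(hall), have(k1), have(k2), have(k3)} \ {at(hall)} = {have(k1), have(k2), have(k3)}
  ∪ pre   = {have(k1), have(k2), have(k3)} ∪ {at(office), open(d_office_hall)}
          = {at(office), have(k1), have(k2), have(k3), open(d_office_hall)}

== RESULT ==
["at(office)", "have(k1)", "have(k2)", "have(k3)", "open(d_office_hall)"]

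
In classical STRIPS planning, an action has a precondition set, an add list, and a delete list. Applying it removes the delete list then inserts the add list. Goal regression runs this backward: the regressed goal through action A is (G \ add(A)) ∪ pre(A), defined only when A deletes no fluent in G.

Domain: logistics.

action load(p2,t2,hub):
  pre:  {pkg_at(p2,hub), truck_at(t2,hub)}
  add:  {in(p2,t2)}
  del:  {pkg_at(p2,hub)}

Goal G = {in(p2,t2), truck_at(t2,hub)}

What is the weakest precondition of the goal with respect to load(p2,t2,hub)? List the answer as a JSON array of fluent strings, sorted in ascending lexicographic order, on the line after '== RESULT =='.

Regress:
  G ∩ del = {}  (empty — regression defined)
  G \ add = {in(p2,t2), truck_at(t2,hub)} \ {in(p2,t2)} = {truck_at(t2,hub)}
  ∪ pre   = {truck_at(t2,hub)} ∪ {pkg_at(p2,hub), truck_at(t2,hub)}
          = {pkg_at(p2,hub), truck_at(t2,hub)}

== RESULT ==
["pkg_at(p2,hub)", "truck_at(t2,hub)"]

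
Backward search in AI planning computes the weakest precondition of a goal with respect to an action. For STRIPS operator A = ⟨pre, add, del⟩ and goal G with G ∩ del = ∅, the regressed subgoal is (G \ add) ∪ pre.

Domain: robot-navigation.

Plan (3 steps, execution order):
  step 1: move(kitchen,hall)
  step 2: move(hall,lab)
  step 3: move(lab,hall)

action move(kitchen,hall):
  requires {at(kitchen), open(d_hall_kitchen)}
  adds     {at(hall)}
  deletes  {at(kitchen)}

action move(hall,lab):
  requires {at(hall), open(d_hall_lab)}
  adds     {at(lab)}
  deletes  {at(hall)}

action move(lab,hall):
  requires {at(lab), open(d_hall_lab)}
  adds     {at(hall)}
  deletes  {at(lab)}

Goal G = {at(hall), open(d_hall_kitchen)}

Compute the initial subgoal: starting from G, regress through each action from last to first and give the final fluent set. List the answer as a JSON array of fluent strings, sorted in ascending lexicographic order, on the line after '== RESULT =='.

Regress step by step:
  through step 3 (move(lab,hall)): drop {at(hall)}, keep {open(d_hall_kitchen)}, require {at(lab), open(d_hall_lab)}
    → {at(lab), open(d_hall_kitchen), open(d_hall_lab)}
  through step 2 (move(hall,lab)): drop {at(lab)}, keep {open(d_hall_kitchen), open(d_hall_lab)}, require {at(hall), open(d_hall_lab)}
    → {at(hall), open(d_hall_kitchen), open(d_hall_lab)}
  through step 1 (move(kitchen,hall)): drop {at(hall)}, keep {open(d_hall_kitchen), open(d_hall_lab)}, require {at(kitchen), open(d_hall_kitchen)}
    → {at(kitchen), open(d_hall_kitchen), open(d_hall_lab)}

== RESULT ==
["at(kitchen)", "open(d_hall_kitchen)", "open(d_hall_lab)"]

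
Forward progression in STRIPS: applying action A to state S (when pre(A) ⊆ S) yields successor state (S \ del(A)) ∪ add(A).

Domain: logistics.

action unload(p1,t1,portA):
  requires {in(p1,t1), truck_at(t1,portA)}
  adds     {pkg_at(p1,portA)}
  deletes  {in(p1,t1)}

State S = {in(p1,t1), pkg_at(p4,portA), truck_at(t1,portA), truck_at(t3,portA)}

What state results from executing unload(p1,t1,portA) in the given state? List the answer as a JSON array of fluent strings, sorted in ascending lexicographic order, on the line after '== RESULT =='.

Progress:
  pre ⊆ S: {in(p1,t1), truck_at(t1,portA)} ⊆ S  — applicable
  S \ del = {pkg_at(p4,portA), truck_at(t1,portA), truck_at(t3,portA)}
  ∪ add   = {pkg_at(p1,portA), pkg_at(p4,portA), truck_at(t1,portA), truck_at(t3,portA)}

== RESULT ==
["pkg_at(p1,portA)", "pkg_at(p4,portA)", "truck_at(t1,portA)", "truck_at(t3,portA)"]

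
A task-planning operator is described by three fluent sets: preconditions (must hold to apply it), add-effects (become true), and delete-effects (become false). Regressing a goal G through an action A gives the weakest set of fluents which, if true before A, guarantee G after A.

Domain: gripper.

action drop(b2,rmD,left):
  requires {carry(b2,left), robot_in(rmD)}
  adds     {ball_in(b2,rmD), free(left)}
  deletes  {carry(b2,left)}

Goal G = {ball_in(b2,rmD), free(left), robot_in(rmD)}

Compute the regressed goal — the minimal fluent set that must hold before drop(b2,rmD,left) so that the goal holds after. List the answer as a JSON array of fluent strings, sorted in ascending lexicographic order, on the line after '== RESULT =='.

Regress:
  G ∩ del = {}  (empty — regression defined)
  G \ add = {ball_in(b2,rmD), free(left), robot_in(rmD)} \ {ball_in(b2,rmD), free(left)} = {robot_in(rmD)}
  ∪ pre   = {robot_in(rmD)} ∪ {carry(b2,left), robot_in(rmD)}
          = {carry(b2,left), robot_in(rmD)}

== RESULT ==
["carry(b2,left)", "robot_in(rmD)"]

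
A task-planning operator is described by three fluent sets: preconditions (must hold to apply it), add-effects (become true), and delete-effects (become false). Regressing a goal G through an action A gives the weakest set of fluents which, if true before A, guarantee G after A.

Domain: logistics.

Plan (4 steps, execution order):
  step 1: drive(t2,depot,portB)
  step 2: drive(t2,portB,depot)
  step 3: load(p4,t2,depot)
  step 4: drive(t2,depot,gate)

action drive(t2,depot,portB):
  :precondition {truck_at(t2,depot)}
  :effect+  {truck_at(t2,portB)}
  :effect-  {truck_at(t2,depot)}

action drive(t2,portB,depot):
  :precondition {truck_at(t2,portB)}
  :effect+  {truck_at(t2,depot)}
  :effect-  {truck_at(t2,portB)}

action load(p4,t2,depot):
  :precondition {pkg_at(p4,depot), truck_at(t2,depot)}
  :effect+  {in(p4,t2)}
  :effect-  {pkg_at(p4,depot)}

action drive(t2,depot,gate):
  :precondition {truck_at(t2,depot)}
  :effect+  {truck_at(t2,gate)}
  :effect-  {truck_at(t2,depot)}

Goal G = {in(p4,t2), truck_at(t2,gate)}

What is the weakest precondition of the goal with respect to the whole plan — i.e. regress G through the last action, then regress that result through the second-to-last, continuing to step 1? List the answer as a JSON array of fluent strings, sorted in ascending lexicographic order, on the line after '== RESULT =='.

Regress step by step:
  through step 4 (drive(t2,depot,gate)): drop {truck_at(t2,gate)}, keep {in(p4,t2)}, require {truck_at(t2,depot)}
    → {in(p4,t2), truck_at(t2,depot)}
  through step 3 (load(p4,t2,depot)): drop {in(p4,t2)}, keep {truck_at(t2,depot)}, require {pkg_at(p4,depot), truck_at(t2,depot)}
    → {pkg_at(p4,depot), truck_at(t2,depot)}
  through step 2 (drive(t2,portB,depot)): drop {truck_at(t2,depot)}, keep {pkg_at(p4,depot)}, require {truck_at(t2,portB)}
    → {pkg_at(p4,depot), truck_at(t2,portB)}
  through step 1 (drive(t2,depot,portB)): drop {truck_at(t2,portB)}, keep {pkg_at(p4,depot)}, require {truck_at(t2,depot)}
    → {pkg_at(p4,depot), truck_at(t2,depot)}

== RESULT ==
["pkg_at(p4,depot)", "truck_at(t2,depot)"]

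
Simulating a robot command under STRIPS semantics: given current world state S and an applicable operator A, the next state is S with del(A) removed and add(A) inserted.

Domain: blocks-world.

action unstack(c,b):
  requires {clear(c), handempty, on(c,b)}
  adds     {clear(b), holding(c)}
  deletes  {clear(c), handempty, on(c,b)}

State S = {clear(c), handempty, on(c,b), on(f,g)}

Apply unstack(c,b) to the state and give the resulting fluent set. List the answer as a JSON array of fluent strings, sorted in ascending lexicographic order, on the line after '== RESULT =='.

Compute (S \ del) ∪ add:
  pre ⊆ S: {clear(c), handempty, on(c,b)} ⊆ S  — applicable
  S \ del = {on(f,g)}
  ∪ add   = {clear(b), holding(c), on(f,g)}

== RESULT ==
["clear(b)", "holding(c)", "on(f,g)"]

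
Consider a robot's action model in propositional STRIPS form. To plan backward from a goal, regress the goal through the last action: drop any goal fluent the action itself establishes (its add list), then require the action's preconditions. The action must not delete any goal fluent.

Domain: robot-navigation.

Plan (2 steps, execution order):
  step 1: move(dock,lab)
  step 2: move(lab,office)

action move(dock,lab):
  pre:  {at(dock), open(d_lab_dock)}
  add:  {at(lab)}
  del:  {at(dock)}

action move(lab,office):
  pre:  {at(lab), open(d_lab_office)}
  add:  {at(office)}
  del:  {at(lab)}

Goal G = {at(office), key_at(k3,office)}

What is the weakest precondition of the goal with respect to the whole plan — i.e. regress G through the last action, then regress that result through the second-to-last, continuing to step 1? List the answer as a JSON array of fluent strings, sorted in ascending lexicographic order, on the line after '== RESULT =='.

Work backward from the goal:
  through step 2 (move(lab,office)): drop {at(office)}, keep {key_at(k3,office)}, require {at(lab), open(d_lab_office)}
    → {at(lab), key_at(k3,office), open(d_lab_office)}
  through step 1 (move(dock,lab)): drop {at(lab)}, keep {key_at(k3,office), open(d_lab_office)}, require {at(dock), open(d_lab_dock)}
    → {at(dock), key_at(k3,office), open(d_lab_dock), open(d_lab_office)}

== RESULT ==
["at(dock)", "key_at(k3,office)", "open(d_lab_dock)", "open(d_lab_office)"]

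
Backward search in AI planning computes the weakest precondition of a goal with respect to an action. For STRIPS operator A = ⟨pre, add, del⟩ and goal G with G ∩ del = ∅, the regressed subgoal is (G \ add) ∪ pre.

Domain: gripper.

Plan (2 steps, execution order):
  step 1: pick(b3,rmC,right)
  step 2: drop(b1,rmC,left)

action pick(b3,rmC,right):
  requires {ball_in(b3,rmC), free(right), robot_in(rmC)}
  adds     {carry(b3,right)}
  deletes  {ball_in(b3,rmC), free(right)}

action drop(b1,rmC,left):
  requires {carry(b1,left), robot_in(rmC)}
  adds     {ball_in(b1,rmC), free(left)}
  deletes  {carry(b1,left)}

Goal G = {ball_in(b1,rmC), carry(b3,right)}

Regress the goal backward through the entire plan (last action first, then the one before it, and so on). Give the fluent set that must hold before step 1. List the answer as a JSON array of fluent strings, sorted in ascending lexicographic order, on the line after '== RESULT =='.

Work backward from the goal:
  through step 2 (drop(b1,rmC,left)): drop {ball_in(b1,rmC)}, keep {carry(b3,right)}, require {carry(b1,left), robot_in(rmC)}
    → {carry(b1,left), carry(b3,right), robot_in(rmC)}
  through step 1 (pick(b3,rmC,right)): drop {carry(b3,right)}, keep {carry(b1,left), robot_in(rmC)}, require {ball_in(b3,rmC), free(right), robot_in(rmC)}
    → {ball_in(b3,rmC), carry(b1,left), free(right), robot_in(rmC)}

== RESULT ==
["ball_in(b3,rmC)", "carry(b1,left)", "free(right)", "robot_in(rmC)"]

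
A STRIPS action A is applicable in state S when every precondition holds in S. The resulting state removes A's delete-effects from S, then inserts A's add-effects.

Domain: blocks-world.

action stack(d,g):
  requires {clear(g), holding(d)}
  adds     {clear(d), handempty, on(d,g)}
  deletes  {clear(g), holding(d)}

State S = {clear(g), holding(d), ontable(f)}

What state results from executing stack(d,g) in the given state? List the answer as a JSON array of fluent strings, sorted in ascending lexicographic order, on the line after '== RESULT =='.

Progress:
  pre ⊆ S: {clear(g), holding(d)} ⊆ S  — applicable
  S \ del = {ontable(f)}
  ∪ add   = {clear(d), handempty, on(d,g), ontable(f)}

== RESULT ==
["clear(d)", "handempty", "on(d,g)", "ontable(f)"]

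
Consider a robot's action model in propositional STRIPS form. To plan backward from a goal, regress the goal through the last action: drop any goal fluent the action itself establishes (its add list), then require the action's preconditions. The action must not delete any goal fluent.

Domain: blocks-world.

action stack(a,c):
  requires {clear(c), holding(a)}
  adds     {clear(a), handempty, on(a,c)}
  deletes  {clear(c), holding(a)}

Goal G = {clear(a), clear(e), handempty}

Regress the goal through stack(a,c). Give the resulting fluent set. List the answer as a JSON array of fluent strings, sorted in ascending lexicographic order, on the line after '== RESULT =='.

Compute (G \ add) ∪ pre:
  G ∩ del = {}  (empty — regression defined)
  G \ add = {clear(a), clear(e), handempty} \ {clear(a), handempty, on(a,c)} = {clear(e)}
  ∪ pre   = {clear(e)} ∪ {clear(c), holding(a)}
          = {clear(c), clear(e), holding(a)}

== RESULT ==
["clear(c)", "clear(e)", "holding(a)"]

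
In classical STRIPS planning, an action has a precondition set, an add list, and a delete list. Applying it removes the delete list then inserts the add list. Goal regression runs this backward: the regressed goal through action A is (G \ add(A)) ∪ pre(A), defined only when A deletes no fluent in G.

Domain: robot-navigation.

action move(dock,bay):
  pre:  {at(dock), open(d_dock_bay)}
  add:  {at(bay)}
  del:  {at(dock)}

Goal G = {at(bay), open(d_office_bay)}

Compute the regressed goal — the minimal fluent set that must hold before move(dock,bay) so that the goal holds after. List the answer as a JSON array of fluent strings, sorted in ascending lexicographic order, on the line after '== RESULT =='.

Regress:
  G ∩ del = {}  (empty — regression defined)
  G \ add = {at(bay), open(d_office_bay)} \ {at(bay)} = {open(d_office_bay)}
  ∪ pre   = {open(d_office_bay)} ∪ {at(dock), open(d_dock_bay)}
          = {at(dock), open(d_dock_bay), open(d_office_bay)}

== RESULT ==
["at(dock)", "open(d_dock_bay)", "open(d_office_bay)"]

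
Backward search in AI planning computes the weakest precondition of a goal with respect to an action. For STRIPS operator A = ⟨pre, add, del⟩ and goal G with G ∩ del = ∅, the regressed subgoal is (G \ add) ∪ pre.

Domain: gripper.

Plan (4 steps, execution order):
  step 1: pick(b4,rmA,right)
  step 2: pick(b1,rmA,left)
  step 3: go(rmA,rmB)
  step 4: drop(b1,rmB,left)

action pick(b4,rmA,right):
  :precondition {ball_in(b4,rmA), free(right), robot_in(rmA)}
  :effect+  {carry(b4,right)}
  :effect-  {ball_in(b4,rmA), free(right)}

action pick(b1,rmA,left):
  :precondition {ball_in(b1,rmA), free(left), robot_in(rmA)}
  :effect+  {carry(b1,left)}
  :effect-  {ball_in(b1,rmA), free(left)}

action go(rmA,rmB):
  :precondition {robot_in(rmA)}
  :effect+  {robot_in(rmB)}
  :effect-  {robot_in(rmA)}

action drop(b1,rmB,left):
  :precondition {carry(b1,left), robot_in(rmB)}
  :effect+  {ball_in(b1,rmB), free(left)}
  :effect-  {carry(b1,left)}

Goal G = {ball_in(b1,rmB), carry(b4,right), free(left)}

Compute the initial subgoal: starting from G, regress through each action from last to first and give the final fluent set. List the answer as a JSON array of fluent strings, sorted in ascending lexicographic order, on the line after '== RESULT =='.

Regress step by step:
  through step 4 (drop(b1,rmB,left)): drop {ball_in(b1,rmB), free(left)}, keep {carry(b4,right)}, require {carry(b1,left), robot_in(rmB)}
    → {carry(b1,left), carry(b4,right), robot_in(rmB)}
  through step 3 (go(rmA,rmB)): drop {robot_in(rmB)}, keep {carry(b1,left), carry(b4,right)}, require {robot_in(rmA)}
    → {carry(b1,left), carry(b4,right), robot_in(rmA)}
  through step 2 (pick(b1,rmA,left)): drop {carry(b1,left)}, keep {carry(b4,right), robot_in(rmA)}, require {ball_in(b1,rmA), free(left), robot_in(rmA)}
    → {ball_in(b1,rmA), carry(b4,right), free(left), robot_in(rmA)}
  through step 1 (pick(b4,rmA,right)): drop {carry(b4,right)}, keep {ball_in(b1,rmA), free(left), robot_in(rmA)}, require {ball_in(b4,rmA), free(right), robot_in(rmA)}
    → {ball_in(b1,rmA), ball_in(b4,rmA), free(left), free(right), robot_in(rmA)}

== RESULT ==
["ball_in(b1,rmA)", "ball_in(b4,rmA)", "free(left)", "free(right)", "robot_in(rmA)"]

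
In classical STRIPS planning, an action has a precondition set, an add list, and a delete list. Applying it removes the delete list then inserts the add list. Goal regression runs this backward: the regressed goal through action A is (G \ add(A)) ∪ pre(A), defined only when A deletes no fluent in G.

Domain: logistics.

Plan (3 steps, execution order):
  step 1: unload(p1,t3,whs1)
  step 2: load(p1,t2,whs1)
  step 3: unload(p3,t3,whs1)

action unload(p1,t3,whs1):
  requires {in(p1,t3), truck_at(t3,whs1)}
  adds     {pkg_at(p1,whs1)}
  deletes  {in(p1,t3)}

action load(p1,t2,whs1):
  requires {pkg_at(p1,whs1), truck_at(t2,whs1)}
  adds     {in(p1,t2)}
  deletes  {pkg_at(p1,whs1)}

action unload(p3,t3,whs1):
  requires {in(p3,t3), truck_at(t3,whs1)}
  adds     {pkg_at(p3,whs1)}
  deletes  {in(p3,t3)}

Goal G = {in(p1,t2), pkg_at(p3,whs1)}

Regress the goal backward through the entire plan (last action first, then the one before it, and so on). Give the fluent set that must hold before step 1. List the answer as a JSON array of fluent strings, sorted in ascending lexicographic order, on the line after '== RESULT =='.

Work backward from the goal:
  through step 3 (unload(p3,t3,whs1)): drop {pkg_at(p3,whs1)}, keep {in(p1,t2)}, require {in(p3,t3), truck_at(t3,whs1)}
    → {in(p1,t2), in(p3,t3), truck_at(t3,whs1)}
  through step 2 (load(p1,t2,whs1)): drop {in(p1,t2)}, keep {in(p3,t3), truck_at(t3,whs1)}, require {pkg_at(p1,whs1), truck_at(t2,whs1)}
    → {in(p3,t3), pkg_at(p1,whs1), truck_at(t2,whs1), truck_at(t3,whs1)}
  through step 1 (unload(p1,t3,whs1)): drop {pkg_at(p1,whs1)}, keep {in(p3,t3), truck_at(t2,whs1), truck_at(t3,whs1)}, require {in(p1,t3), truck_at(t3,whs1)}
    → {in(p1,t3), in(p3,t3), truck_at(t2,whs1), truck_at(t3,whs1)}

== RESULT ==
["in(p1,t3)", "in(p3,t3)", "truck_at(t2,whs1)", "truck_at(t3,whs1)"]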